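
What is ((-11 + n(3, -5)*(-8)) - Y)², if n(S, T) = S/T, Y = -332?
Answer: 2653641/25 ≈ 1.0615e+5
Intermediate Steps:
((-11 + n(3, -5)*(-8)) - Y)² = ((-11 + (3/(-5))*(-8)) - 1*(-332))² = ((-11 + (3*(-⅕))*(-8)) + 332)² = ((-11 - ⅗*(-8)) + 332)² = ((-11 + 24/5) + 332)² = (-31/5 + 332)² = (1629/5)² = 2653641/25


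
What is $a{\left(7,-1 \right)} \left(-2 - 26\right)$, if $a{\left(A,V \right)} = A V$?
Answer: $196$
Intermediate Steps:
$a{\left(7,-1 \right)} \left(-2 - 26\right) = 7 \left(-1\right) \left(-2 - 26\right) = \left(-7\right) \left(-28\right) = 196$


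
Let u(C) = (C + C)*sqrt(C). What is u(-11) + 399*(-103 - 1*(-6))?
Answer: -38703 - 22*I*sqrt(11) ≈ -38703.0 - 72.966*I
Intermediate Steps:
u(C) = 2*C**(3/2) (u(C) = (2*C)*sqrt(C) = 2*C**(3/2))
u(-11) + 399*(-103 - 1*(-6)) = 2*(-11)**(3/2) + 399*(-103 - 1*(-6)) = 2*(-11*I*sqrt(11)) + 399*(-103 + 6) = -22*I*sqrt(11) + 399*(-97) = -22*I*sqrt(11) - 38703 = -38703 - 22*I*sqrt(11)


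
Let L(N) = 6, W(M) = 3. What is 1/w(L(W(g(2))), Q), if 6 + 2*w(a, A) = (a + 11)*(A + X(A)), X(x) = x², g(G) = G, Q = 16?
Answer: 1/2309 ≈ 0.00043309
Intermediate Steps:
w(a, A) = -3 + (11 + a)*(A + A²)/2 (w(a, A) = -3 + ((a + 11)*(A + A²))/2 = -3 + ((11 + a)*(A + A²))/2 = -3 + (11 + a)*(A + A²)/2)
1/w(L(W(g(2))), Q) = 1/(-3 + (11/2)*16 + (11/2)*16² + (½)*16*6 + (½)*6*16²) = 1/(-3 + 88 + (11/2)*256 + 48 + (½)*6*256) = 1/(-3 + 88 + 1408 + 48 + 768) = 1/2309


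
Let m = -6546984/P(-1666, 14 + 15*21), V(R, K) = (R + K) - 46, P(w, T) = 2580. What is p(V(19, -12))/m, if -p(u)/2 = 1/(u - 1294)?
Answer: -5/8456521 ≈ -5.9126e-7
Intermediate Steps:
V(R, K) = -46 + K + R (V(R, K) = (K + R) - 46 = -46 + K + R)
p(u) = -2/(-1294 + u) (p(u) = -2/(u - 1294) = -2/(-1294 + u))
m = -545582/215 (m = -6546984/2580 = -6546984*1/2580 = -545582/215 ≈ -2537.6)
p(V(19, -12))/m = (-2/(-1294 + (-46 - 12 + 19)))/(-545582/215) = -2/(-1294 - 39)*(-215/545582) = -2/(-1333)*(-215/545582) = -2*(-1/1333)*(-215/545582) = (2/1333)*(-215/545582) = -5/8456521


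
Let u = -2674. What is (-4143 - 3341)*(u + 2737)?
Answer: -471492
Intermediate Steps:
(-4143 - 3341)*(u + 2737) = (-4143 - 3341)*(-2674 + 2737) = -7484*63 = -471492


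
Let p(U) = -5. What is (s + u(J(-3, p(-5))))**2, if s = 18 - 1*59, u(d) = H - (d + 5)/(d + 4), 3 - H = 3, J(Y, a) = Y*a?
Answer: 638401/361 ≈ 1768.4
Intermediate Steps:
H = 0 (H = 3 - 1*3 = 3 - 3 = 0)
u(d) = -(5 + d)/(4 + d) (u(d) = 0 - (d + 5)/(d + 4) = 0 - (5 + d)/(4 + d) = -(5 + d)/(4 + d))
s = -41 (s = 18 - 59 = -41)
(s + u(J(-3, p(-5))))**2 = (-41 + (-5 - (-3)*(-5))/(4 - 3*(-5)))**2 = (-41 + (-5 - 1*15)/(4 + 15))**2 = (-41 + (-5 - 15)/19)**2 = (-41 + (1/19)*(-20))**2 = (-41 - 20/19)**2 = (-799/19)**2 = 638401/361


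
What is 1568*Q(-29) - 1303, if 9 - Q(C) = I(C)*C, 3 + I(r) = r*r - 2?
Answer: 38027401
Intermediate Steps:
I(r) = -5 + r**2 (I(r) = -3 + (r*r - 2) = -3 + (r**2 - 2) = -3 + (-2 + r**2) = -5 + r**2)
Q(C) = 9 - C*(-5 + C**2) (Q(C) = 9 - (-5 + C**2)*C = 9 - C*(-5 + C**2))
1568*Q(-29) - 1303 = 1568*(9 - 1*(-29)*(-5 + (-29)**2)) - 1303 = 1568*(9 - 1*(-29)*(-5 + 841)) - 1303 = 1568*(9 - 1*(-29)*836) - 1303 = 1568*(9 + 24244) - 1303 = 1568*24253 - 1303 = 38028704 - 1303 = 38027401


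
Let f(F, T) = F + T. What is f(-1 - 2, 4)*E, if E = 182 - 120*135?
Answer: -16018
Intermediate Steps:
E = -16018 (E = 182 - 16200 = -16018)
f(-1 - 2, 4)*E = ((-1 - 2) + 4)*(-16018) = (-3 + 4)*(-16018) = 1*(-16018) = -16018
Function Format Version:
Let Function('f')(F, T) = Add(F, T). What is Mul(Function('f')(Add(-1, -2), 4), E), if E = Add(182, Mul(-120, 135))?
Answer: -16018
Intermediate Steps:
E = -16018 (E = Add(182, -16200) = -16018)
Mul(Function('f')(Add(-1, -2), 4), E) = Mul(Add(Add(-1, -2), 4), -16018) = Mul(Add(-3, 4), -16018) = Mul(1, -16018) = -16018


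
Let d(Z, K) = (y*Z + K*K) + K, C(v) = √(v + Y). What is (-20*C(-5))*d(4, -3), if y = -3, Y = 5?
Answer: 0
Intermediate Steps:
C(v) = √(5 + v) (C(v) = √(v + 5) = √(5 + v))
d(Z, K) = K + K² - 3*Z (d(Z, K) = (-3*Z + K*K) + K = (-3*Z + K²) + K = (K² - 3*Z) + K = K + K² - 3*Z)
(-20*C(-5))*d(4, -3) = (-20*√(5 - 5))*(-3 + (-3)² - 3*4) = (-20*√0)*(-3 + 9 - 12) = -20*0*(-6) = 0*(-6) = 0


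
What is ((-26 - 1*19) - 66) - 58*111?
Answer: -6549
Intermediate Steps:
((-26 - 1*19) - 66) - 58*111 = ((-26 - 19) - 66) - 6438 = (-45 - 66) - 6438 = -111 - 6438 = -6549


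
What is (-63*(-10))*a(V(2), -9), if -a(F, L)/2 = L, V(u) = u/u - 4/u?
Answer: 11340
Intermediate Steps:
V(u) = 1 - 4/u
a(F, L) = -2*L
(-63*(-10))*a(V(2), -9) = (-63*(-10))*(-2*(-9)) = 630*18 = 11340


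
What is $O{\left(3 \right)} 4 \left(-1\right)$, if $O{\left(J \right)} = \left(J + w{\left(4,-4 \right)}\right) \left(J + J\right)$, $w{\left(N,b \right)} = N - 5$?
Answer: $-48$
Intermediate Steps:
$w{\left(N,b \right)} = -5 + N$
$O{\left(J \right)} = 2 J \left(-1 + J\right)$ ($O{\left(J \right)} = \left(J + \left(-5 + 4\right)\right) \left(J + J\right) = \left(J - 1\right) 2 J = \left(-1 + J\right) 2 J = 2 J \left(-1 + J\right)$)
$O{\left(3 \right)} 4 \left(-1\right) = 2 \cdot 3 \left(-1 + 3\right) 4 \left(-1\right) = 2 \cdot 3 \cdot 2 \cdot 4 \left(-1\right) = 12 \cdot 4 \left(-1\right) = 48 \left(-1\right) = -48$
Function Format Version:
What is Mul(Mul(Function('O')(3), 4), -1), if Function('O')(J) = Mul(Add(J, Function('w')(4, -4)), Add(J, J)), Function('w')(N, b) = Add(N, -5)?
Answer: -48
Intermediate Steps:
Function('w')(N, b) = Add(-5, N)
Function('O')(J) = Mul(2, J, Add(-1, J)) (Function('O')(J) = Mul(Add(J, Add(-5, 4)), Add(J, J)) = Mul(Add(J, -1), Mul(2, J)) = Mul(Add(-1, J), Mul(2, J)) = Mul(2, J, Add(-1, J)))
Mul(Mul(Function('O')(3), 4), -1) = Mul(Mul(Mul(2, 3, Add(-1, 3)), 4), -1) = Mul(Mul(Mul(2, 3, 2), 4), -1) = Mul(Mul(12, 4), -1) = Mul(48, -1) = -48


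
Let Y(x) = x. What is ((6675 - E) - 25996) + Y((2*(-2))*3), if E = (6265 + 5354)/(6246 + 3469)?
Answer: -187831714/9715 ≈ -19334.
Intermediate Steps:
E = 11619/9715 ≈ 1.1960
((6675 - E) - 25996) + Y((2*(-2))*3) = ((6675 - 1*11619/9715) - 25996) + (2*(-2))*3 = ((6675 - 11619/9715) - 25996) - 4*3 = (64836006/9715 - 25996) - 12 = -187715134/9715 - 12 = -187831714/9715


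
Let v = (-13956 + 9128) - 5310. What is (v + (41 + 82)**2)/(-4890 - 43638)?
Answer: -4991/48528 ≈ -0.10285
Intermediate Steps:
v = -10138 (v = -4828 - 5310 = -10138)
(v + (41 + 82)**2)/(-4890 - 43638) = (-10138 + (41 + 82)**2)/(-4890 - 43638) = (-10138 + 123**2)/(-48528) = (-10138 + 15129)*(-1/48528) = 4991*(-1/48528) = -4991/48528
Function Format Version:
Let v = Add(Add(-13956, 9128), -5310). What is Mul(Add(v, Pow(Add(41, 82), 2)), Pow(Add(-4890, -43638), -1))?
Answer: Rational(-4991, 48528) ≈ -0.10285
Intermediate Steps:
v = -10138 (v = Add(-4828, -5310) = -10138)
Mul(Add(v, Pow(Add(41, 82), 2)), Pow(Add(-4890, -43638), -1)) = Mul(Add(-10138, Pow(Add(41, 82), 2)), Pow(Add(-4890, -43638), -1)) = Mul(Add(-10138, Pow(123, 2)), Pow(-48528, -1)) = Mul(Add(-10138, 15129), Rational(-1, 48528)) = Mul(4991, Rational(-1, 48528)) = Rational(-4991, 48528)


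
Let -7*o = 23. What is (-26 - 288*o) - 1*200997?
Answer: -1400537/7 ≈ -2.0008e+5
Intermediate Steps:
o = -23/7 (o = -⅐*23 = -23/7 ≈ -3.2857)
(-26 - 288*o) - 1*200997 = (-26 - 288*(-23/7)) - 1*200997 = (-26 + 6624/7) - 200997 = 6442/7 - 200997 = -1400537/7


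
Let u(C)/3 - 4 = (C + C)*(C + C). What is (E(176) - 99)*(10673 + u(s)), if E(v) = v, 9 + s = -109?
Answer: 13688521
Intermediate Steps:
s = -118 (s = -9 - 109 = -118)
u(C) = 12 + 12*C² (u(C) = 12 + 3*((C + C)*(C + C)) = 12 + 3*((2*C)*(2*C)) = 12 + 3*(4*C²) = 12 + 12*C²)
(E(176) - 99)*(10673 + u(s)) = (176 - 99)*(10673 + (12 + 12*(-118)²)) = 77*(10673 + (12 + 12*13924)) = 77*(10673 + (12 + 167088)) = 77*(10673 + 167100) = 77*177773 = 13688521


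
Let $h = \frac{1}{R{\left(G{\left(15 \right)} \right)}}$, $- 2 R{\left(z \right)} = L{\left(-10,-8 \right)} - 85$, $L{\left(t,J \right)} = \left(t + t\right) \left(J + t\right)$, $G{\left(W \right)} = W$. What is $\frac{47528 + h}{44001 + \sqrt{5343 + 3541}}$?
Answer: $\frac{575101782198}{532421757175} - \frac{26140396 \sqrt{2221}}{532421757175} \approx 1.0778$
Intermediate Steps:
$L{\left(t,J \right)} = 2 t \left(J + t\right)$
$R{\left(z \right)} = - \frac{275}{2}$ ($R{\left(z \right)} = - \frac{2 \left(-10\right) \left(-8 - 10\right) - 85}{2} = - \frac{2 \left(-10\right) \left(-18\right) - 85}{2} = - \frac{360 - 85}{2} = \left(- \frac{1}{2}\right) 275 = - \frac{275}{2}$)
$h = - \frac{2}{275}$ ($h = \frac{1}{- \frac{275}{2}} = - \frac{2}{275} \approx -0.0072727$)
$\frac{47528 + h}{44001 + \sqrt{5343 + 3541}} = \frac{47528 - \frac{2}{275}}{44001 + \sqrt{5343 + 3541}} = \frac{13070198}{275 \left(44001 + \sqrt{8884}\right)} = \frac{13070198}{275 \left(44001 + 2 \sqrt{2221}\right)}$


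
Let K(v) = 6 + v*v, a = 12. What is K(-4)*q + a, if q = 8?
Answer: 188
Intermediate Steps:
K(v) = 6 + v**2
K(-4)*q + a = (6 + (-4)**2)*8 + 12 = (6 + 16)*8 + 12 = 22*8 + 12 = 176 + 12 = 188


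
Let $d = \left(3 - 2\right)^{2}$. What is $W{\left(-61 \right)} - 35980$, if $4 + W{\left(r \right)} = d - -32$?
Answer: $-35951$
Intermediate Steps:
$d = 1$ ($d = \left(3 - 2\right)^{2} = 1^{2} = 1$)
$W{\left(r \right)} = 29$ ($W{\left(r \right)} = -4 + \left(1 - -32\right) = -4 + \left(1 + 32\right) = -4 + 33 = 29$)
$W{\left(-61 \right)} - 35980 = 29 - 35980 = -35951$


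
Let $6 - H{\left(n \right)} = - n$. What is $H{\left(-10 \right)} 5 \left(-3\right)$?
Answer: $60$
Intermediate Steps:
$H{\left(n \right)} = 6 + n$ ($H{\left(n \right)} = 6 - - n = 6 + n$)
$H{\left(-10 \right)} 5 \left(-3\right) = \left(6 - 10\right) 5 \left(-3\right) = \left(-4\right) \left(-15\right) = 60$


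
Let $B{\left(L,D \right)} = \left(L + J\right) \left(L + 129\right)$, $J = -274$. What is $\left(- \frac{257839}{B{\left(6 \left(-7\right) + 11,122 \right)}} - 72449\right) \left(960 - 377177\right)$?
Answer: $\frac{814601139577307}{29890} \approx 2.7253 \cdot 10^{10}$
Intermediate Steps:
$B{\left(L,D \right)} = \left(-274 + L\right) \left(129 + L\right)$ ($B{\left(L,D \right)} = \left(L - 274\right) \left(L + 129\right) = \left(-274 + L\right) \left(129 + L\right)$)
$\left(- \frac{257839}{B{\left(6 \left(-7\right) + 11,122 \right)}} - 72449\right) \left(960 - 377177\right) = \left(- \frac{257839}{-35346 + \left(6 \left(-7\right) + 11\right)^{2} - 145 \left(6 \left(-7\right) + 11\right)} - 72449\right) \left(960 - 377177\right) = \left(- \frac{257839}{-35346 + \left(-42 + 11\right)^{2} - 145 \left(-42 + 11\right)} - 72449\right) \left(-376217\right) = \left(- \frac{257839}{-35346 + \left(-31\right)^{2} - -4495} - 72449\right) \left(-376217\right) = \left(- \frac{257839}{-35346 + 961 + 4495} - 72449\right) \left(-376217\right) = \left(- \frac{257839}{-29890} - 72449\right) \left(-376217\right) = \left(\left(-257839\right) \left(- \frac{1}{29890}\right) - 72449\right) \left(-376217\right) = \left(\frac{257839}{29890} - 72449\right) \left(-376217\right) = \left(- \frac{2165242771}{29890}\right) \left(-376217\right) = \frac{814601139577307}{29890}$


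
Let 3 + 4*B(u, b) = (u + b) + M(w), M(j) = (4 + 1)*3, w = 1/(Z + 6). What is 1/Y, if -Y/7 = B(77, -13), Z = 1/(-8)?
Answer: -1/133 ≈ -0.0075188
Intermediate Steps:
Z = -⅛ (Z = 1*(-⅛) = -⅛ ≈ -0.12500)
w = 8/47 (w = 1/(-⅛ + 6) = 1/(47/8) = 8/47 ≈ 0.17021)
M(j) = 15 (M(j) = 5*3 = 15)
B(u, b) = 3 + b/4 + u/4 (B(u, b) = -¾ + ((u + b) + 15)/4 = -¾ + ((b + u) + 15)/4 = -¾ + (15 + b + u)/4 = -¾ + (15/4 + b/4 + u/4) = 3 + b/4 + u/4)
Y = -133 (Y = -7*(3 + (¼)*(-13) + (¼)*77) = -7*(3 - 13/4 + 77/4) = -7*19 = -133)
1/Y = 1/(-133) = -1/133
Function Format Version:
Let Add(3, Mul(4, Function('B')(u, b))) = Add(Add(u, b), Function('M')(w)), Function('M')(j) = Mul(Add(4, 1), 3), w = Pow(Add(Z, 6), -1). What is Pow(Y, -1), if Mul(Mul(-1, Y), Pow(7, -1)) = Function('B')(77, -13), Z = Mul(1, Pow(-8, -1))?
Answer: Rational(-1, 133) ≈ -0.0075188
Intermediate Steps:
Z = Rational(-1, 8) (Z = Mul(1, Rational(-1, 8)) = Rational(-1, 8) ≈ -0.12500)
w = Rational(8, 47) (w = Pow(Add(Rational(-1, 8), 6), -1) = Pow(Rational(47, 8), -1) = Rational(8, 47) ≈ 0.17021)
Function('M')(j) = 15 (Function('M')(j) = Mul(5, 3) = 15)
Function('B')(u, b) = Add(3, Mul(Rational(1, 4), b), Mul(Rational(1, 4), u)) (Function('B')(u, b) = Add(Rational(-3, 4), Mul(Rational(1, 4), Add(Add(u, b), 15))) = Add(Rational(-3, 4), Mul(Rational(1, 4), Add(Add(b, u), 15))) = Add(Rational(-3, 4), Mul(Rational(1, 4), Add(15, b, u))) = Add(Rational(-3, 4), Add(Rational(15, 4), Mul(Rational(1, 4), b), Mul(Rational(1, 4), u))) = Add(3, Mul(Rational(1, 4), b), Mul(Rational(1, 4), u)))
Y = -133 (Y = Mul(-7, Add(3, Mul(Rational(1, 4), -13), Mul(Rational(1, 4), 77))) = Mul(-7, Add(3, Rational(-13, 4), Rational(77, 4))) = Mul(-7, 19) = -133)
Pow(Y, -1) = Pow(-133, -1) = Rational(-1, 133)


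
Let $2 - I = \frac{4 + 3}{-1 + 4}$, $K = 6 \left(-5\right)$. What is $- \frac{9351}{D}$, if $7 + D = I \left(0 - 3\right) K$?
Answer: $\frac{9351}{37} \approx 252.73$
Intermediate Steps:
$K = -30$
$I = - \frac{1}{3}$ ($I = 2 - \frac{4 + 3}{-1 + 4} = 2 - \frac{7}{3} = - \frac{1}{3} \approx -0.33333$)
$D = -37$ ($D = -7 - \frac{\left(0 - 3\right) \left(-30\right)}{3} = -7 - \frac{\left(-3\right) \left(-30\right)}{3} = -7 - 30 = -37$)
$- \frac{9351}{D} = - \frac{9351}{-37} = \left(-9351\right) \left(- \frac{1}{37}\right) = \frac{9351}{37}$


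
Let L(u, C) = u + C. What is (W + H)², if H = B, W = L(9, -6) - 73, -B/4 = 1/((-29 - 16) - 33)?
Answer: 7441984/1521 ≈ 4892.8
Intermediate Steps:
L(u, C) = C + u
B = 2/39 (B = -4/((-29 - 16) - 33) = -4/(-45 - 33) = -4/(-78) = -4*(-1/78) = 2/39 ≈ 0.051282)
W = -70 (W = (-6 + 9) - 73 = 3 - 73 = -70)
H = 2/39 ≈ 0.051282
(W + H)² = (-70 + 2/39)² = (-2728/39)² = 7441984/1521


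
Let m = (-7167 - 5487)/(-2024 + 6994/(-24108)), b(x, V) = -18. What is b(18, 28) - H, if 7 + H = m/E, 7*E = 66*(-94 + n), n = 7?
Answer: -85563064903/7783852967 ≈ -10.992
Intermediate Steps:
E = -5742/7 (E = (66*(-94 + 7))/7 = (66*(-87))/7 = (1/7)*(-5742) = -5742/7 ≈ -820.29)
m = 152531316/24400793 (m = -12654/(-2024 + 6994*(-1/24108)) = -12654/(-2024 - 3497/12054) = -12654/(-24400793/12054) = -12654*(-12054/24400793) = 152531316/24400793 ≈ 6.2511)
H = -54546288503/7783852967 (H = -7 + 152531316/(24400793*(-5742/7)) = -7 + (152531316/24400793)*(-7/5742) = -7 - 59317734/7783852967 = -54546288503/7783852967 ≈ -7.0076)
b(18, 28) - H = -18 - 1*(-54546288503/7783852967) = -18 + 54546288503/7783852967 = -85563064903/7783852967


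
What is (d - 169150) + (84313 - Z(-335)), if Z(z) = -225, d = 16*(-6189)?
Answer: -183636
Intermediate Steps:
d = -99024
(d - 169150) + (84313 - Z(-335)) = (-99024 - 169150) + (84313 - 1*(-225)) = -268174 + (84313 + 225) = -268174 + 84538 = -183636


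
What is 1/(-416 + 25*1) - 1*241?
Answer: -94232/391 ≈ -241.00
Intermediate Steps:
1/(-416 + 25*1) - 1*241 = 1/(-416 + 25) - 241 = 1/(-391) - 241 = -1/391 - 241 = -94232/391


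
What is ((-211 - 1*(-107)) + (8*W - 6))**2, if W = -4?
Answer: 20164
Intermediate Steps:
((-211 - 1*(-107)) + (8*W - 6))**2 = ((-211 - 1*(-107)) + (8*(-4) - 6))**2 = ((-211 + 107) + (-32 - 6))**2 = (-104 - 38)**2 = (-142)**2 = 20164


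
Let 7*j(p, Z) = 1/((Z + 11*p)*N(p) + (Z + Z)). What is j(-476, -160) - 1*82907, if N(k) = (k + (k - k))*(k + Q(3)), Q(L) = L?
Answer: -705065377965873/8504292496 ≈ -82907.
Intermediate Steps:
N(k) = k*(3 + k) (N(k) = (k + (k - k))*(k + 3) = (k + 0)*(3 + k) = k*(3 + k))
j(p, Z) = 1/(7*(2*Z + p*(3 + p)*(Z + 11*p))) (j(p, Z) = 1/(7*((Z + 11*p)*(p*(3 + p)) + (Z + Z))) = 1/(7*(p*(3 + p)*(Z + 11*p) + 2*Z)) = 1/(7*(2*Z + p*(3 + p)*(Z + 11*p))))
j(-476, -160) - 1*82907 = 1/(7*(2*(-160) + 11*(-476)²*(3 - 476) - 160*(-476)*(3 - 476))) - 1*82907 = 1/(7*(-320 + 11*226576*(-473) - 160*(-476)*(-473))) - 82907 = 1/(7*(-320 - 1178874928 - 36023680)) - 82907 = (⅐)/(-1214898928) - 82907 = (⅐)*(-1/1214898928) - 82907 = -1/8504292496 - 82907 = -705065377965873/8504292496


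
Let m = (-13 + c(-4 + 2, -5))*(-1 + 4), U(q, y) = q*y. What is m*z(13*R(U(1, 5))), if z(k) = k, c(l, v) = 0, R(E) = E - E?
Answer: 0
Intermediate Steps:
R(E) = 0
m = -39 (m = (-13 + 0)*(-1 + 4) = -13*3 = -39)
m*z(13*R(U(1, 5))) = -507*0 = -39*0 = 0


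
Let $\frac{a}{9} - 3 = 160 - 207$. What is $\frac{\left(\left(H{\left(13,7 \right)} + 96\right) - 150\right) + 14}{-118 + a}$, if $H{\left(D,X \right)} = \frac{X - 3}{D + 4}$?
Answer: $\frac{338}{4369} \approx 0.077363$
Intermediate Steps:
$a = -396$ ($a = 27 + 9 \left(160 - 207\right) = 27 + 9 \left(-47\right) = 27 - 423 = -396$)
$H{\left(D,X \right)} = \frac{-3 + X}{4 + D}$
$\frac{\left(\left(H{\left(13,7 \right)} + 96\right) - 150\right) + 14}{-118 + a} = \frac{\left(\left(\frac{-3 + 7}{4 + 13} + 96\right) - 150\right) + 14}{-118 - 396} = \frac{\left(\left(\frac{1}{17} \cdot 4 + 96\right) - 150\right) + 14}{-514} = \left(\left(\left(\frac{1}{17} \cdot 4 + 96\right) - 150\right) + 14\right) \left(- \frac{1}{514}\right) = \left(\left(\left(\frac{4}{17} + 96\right) - 150\right) + 14\right) \left(- \frac{1}{514}\right) = \left(\left(\frac{1636}{17} - 150\right) + 14\right) \left(- \frac{1}{514}\right) = \left(- \frac{914}{17} + 14\right) \left(- \frac{1}{514}\right) = \left(- \frac{676}{17}\right) \left(- \frac{1}{514}\right) = \frac{338}{4369}$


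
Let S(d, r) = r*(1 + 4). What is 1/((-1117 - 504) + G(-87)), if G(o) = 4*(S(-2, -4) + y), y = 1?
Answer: -1/1697 ≈ -0.00058927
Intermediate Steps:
S(d, r) = 5*r (S(d, r) = r*5 = 5*r)
G(o) = -76 (G(o) = 4*(5*(-4) + 1) = 4*(-20 + 1) = 4*(-19) = -76)
1/((-1117 - 504) + G(-87)) = 1/((-1117 - 504) - 76) = 1/(-1621 - 76) = 1/(-1697) = -1/1697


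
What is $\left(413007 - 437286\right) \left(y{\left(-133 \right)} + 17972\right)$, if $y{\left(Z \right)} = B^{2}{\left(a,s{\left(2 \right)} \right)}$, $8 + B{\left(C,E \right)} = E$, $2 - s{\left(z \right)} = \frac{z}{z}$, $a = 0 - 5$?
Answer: $-437531859$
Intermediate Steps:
$a = -5$ ($a = 0 - 5 = -5$)
$s{\left(z \right)} = 1$ ($s{\left(z \right)} = 2 - \frac{z}{z} = 2 - 1 = 1$)
$B{\left(C,E \right)} = -8 + E$
$y{\left(Z \right)} = 49$ ($y{\left(Z \right)} = \left(-8 + 1\right)^{2} = \left(-7\right)^{2} = 49$)
$\left(413007 - 437286\right) \left(y{\left(-133 \right)} + 17972\right) = \left(413007 - 437286\right) \left(49 + 17972\right) = \left(-24279\right) 18021 = -437531859$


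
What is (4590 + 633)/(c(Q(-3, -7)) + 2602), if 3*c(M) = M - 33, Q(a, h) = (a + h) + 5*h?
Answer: 5223/2576 ≈ 2.0276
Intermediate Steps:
Q(a, h) = a + 6*h
c(M) = -11 + M/3 (c(M) = (M - 33)/3 = (-33 + M)/3 = -11 + M/3)
(4590 + 633)/(c(Q(-3, -7)) + 2602) = (4590 + 633)/((-11 + (-3 + 6*(-7))/3) + 2602) = 5223/((-11 + (-3 - 42)/3) + 2602) = 5223/((-11 + (1/3)*(-45)) + 2602) = 5223/((-11 - 15) + 2602) = 5223/(-26 + 2602) = 5223/2576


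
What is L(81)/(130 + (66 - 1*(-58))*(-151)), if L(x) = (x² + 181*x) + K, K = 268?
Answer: -10745/9297 ≈ -1.1557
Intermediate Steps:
L(x) = 268 + x² + 181*x (L(x) = (x² + 181*x) + 268 = 268 + x² + 181*x)
L(81)/(130 + (66 - 1*(-58))*(-151)) = (268 + 81² + 181*81)/(130 + (66 - 1*(-58))*(-151)) = (268 + 6561 + 14661)/(130 + (66 + 58)*(-151)) = 21490/(130 + 124*(-151)) = 21490/(130 - 18724) = 21490/(-18594) = 21490*(-1/18594) = -10745/9297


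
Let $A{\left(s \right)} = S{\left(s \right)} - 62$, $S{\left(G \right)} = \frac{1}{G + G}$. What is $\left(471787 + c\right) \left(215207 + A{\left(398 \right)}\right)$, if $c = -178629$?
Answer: $\frac{25102448354759}{398} \approx 6.3071 \cdot 10^{10}$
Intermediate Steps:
$S{\left(G \right)} = \frac{1}{2 G}$
$A{\left(s \right)} = -62 + \frac{1}{2 s}$ ($A{\left(s \right)} = \frac{1}{2 s} - 62 = -62 + \frac{1}{2 s}$)
$\left(471787 + c\right) \left(215207 + A{\left(398 \right)}\right) = \left(471787 - 178629\right) \left(215207 - \left(62 - \frac{1}{2 \cdot 398}\right)\right) = 293158 \left(215207 + \left(-62 + \frac{1}{2} \cdot \frac{1}{398}\right)\right) = 293158 \left(215207 + \left(-62 + \frac{1}{796}\right)\right) = 293158 \left(215207 - \frac{49351}{796}\right) = 293158 \cdot \frac{171255421}{796} = \frac{25102448354759}{398}$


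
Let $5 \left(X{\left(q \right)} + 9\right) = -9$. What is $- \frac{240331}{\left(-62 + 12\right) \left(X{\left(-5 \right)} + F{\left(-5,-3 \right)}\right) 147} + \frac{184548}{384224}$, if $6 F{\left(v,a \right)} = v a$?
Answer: $- \frac{2895806693}{837128040} \approx -3.4592$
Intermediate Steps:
$X{\left(q \right)} = - \frac{54}{5}$ ($X{\left(q \right)} = -9 + \frac{1}{5} \left(-9\right) = -9 - \frac{9}{5} = - \frac{54}{5}$)
$F{\left(v,a \right)} = \frac{a v}{6}$ ($F{\left(v,a \right)} = \frac{v a}{6} = \frac{a v}{6}$)
$- \frac{240331}{\left(-62 + 12\right) \left(X{\left(-5 \right)} + F{\left(-5,-3 \right)}\right) 147} + \frac{184548}{384224} = - \frac{240331}{\left(-62 + 12\right) \left(- \frac{54}{5} + \frac{1}{6} \left(-3\right) \left(-5\right)\right) 147} + \frac{184548}{384224} = - \frac{240331}{- 50 \left(- \frac{54}{5} + \frac{5}{2}\right) 147} + 184548 \cdot \frac{1}{384224} = - \frac{240331}{\left(-50\right) \left(- \frac{83}{10}\right) 147} + \frac{46137}{96056} = - \frac{240331}{415 \cdot 147} + \frac{46137}{96056} = - \frac{240331}{61005} + \frac{46137}{96056} = \left(-240331\right) \frac{1}{61005} + \frac{46137}{96056} = - \frac{34333}{8715} + \frac{46137}{96056} = - \frac{2895806693}{837128040}$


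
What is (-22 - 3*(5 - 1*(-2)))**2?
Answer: 1849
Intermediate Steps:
(-22 - 3*(5 - 1*(-2)))**2 = (-22 - 3*(5 + 2))**2 = (-22 - 3*7)**2 = (-22 - 21)**2 = (-43)**2 = 1849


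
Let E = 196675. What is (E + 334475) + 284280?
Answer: 815430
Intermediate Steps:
(E + 334475) + 284280 = (196675 + 334475) + 284280 = 531150 + 284280 = 815430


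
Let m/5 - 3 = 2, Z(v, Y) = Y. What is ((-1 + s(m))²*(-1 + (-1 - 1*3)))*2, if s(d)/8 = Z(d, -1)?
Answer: -810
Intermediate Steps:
m = 25 (m = 15 + 5*2 = 15 + 10 = 25)
s(d) = -8 (s(d) = 8*(-1) = -8)
((-1 + s(m))²*(-1 + (-1 - 1*3)))*2 = ((-1 - 8)²*(-1 + (-1 - 1*3)))*2 = ((-9)²*(-1 + (-1 - 3)))*2 = (81*(-1 - 4))*2 = (81*(-5))*2 = -405*2 = -810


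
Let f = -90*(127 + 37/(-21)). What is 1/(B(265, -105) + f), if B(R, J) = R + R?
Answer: -7/75190 ≈ -9.3097e-5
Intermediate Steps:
f = -78900/7 (f = -90*(127 + 37*(-1/21)) = -90*(127 - 37/21) = -90*2630/21 = -78900/7 ≈ -11271.)
B(R, J) = 2*R
1/(B(265, -105) + f) = 1/(2*265 - 78900/7) = 1/(530 - 78900/7) = 1/(-75190/7) = -7/75190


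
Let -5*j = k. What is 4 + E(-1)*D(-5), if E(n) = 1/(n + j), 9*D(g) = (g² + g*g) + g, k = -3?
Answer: -17/2 ≈ -8.5000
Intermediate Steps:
j = ⅗ (j = -⅕*(-3) = ⅗ ≈ 0.60000)
D(g) = g/9 + 2*g²/9 (D(g) = ((g² + g*g) + g)/9 = ((g² + g²) + g)/9 = (2*g² + g)/9 = (g + 2*g²)/9 = g/9 + 2*g²/9)
E(n) = 1/(⅗ + n) (E(n) = 1/(n + ⅗) = 1/(⅗ + n))
4 + E(-1)*D(-5) = 4 + (5/(3 + 5*(-1)))*((⅑)*(-5)*(1 + 2*(-5))) = 4 + (5/(3 - 5))*((⅑)*(-5)*(1 - 10)) = 4 + (5/(-2))*((⅑)*(-5)*(-9)) = 4 + (5*(-½))*5 = 4 - 5/2*5 = 4 - 25/2 = -17/2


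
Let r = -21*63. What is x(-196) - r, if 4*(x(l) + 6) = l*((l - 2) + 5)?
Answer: 10774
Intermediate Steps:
x(l) = -6 + l*(3 + l)/4 (x(l) = -6 + (l*((l - 2) + 5))/4 = -6 + (l*((-2 + l) + 5))/4 = -6 + (l*(3 + l))/4 = -6 + l*(3 + l)/4)
r = -1323
x(-196) - r = (-6 + (¼)*(-196)² + (¾)*(-196)) - 1*(-1323) = (-6 + (¼)*38416 - 147) + 1323 = (-6 + 9604 - 147) + 1323 = 9451 + 1323 = 10774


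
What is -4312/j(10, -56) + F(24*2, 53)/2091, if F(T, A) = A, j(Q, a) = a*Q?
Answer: 161537/20910 ≈ 7.7253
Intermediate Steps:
j(Q, a) = Q*a
-4312/j(10, -56) + F(24*2, 53)/2091 = -4312/(10*(-56)) + 53/2091 = -4312/(-560) + 53*(1/2091) = -4312*(-1/560) + 53/2091 = 77/10 + 53/2091 = 161537/20910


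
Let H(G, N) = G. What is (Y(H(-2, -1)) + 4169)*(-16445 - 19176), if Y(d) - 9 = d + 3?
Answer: -148860159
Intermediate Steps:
Y(d) = 12 + d (Y(d) = 9 + (d + 3) = 9 + (3 + d) = 12 + d)
(Y(H(-2, -1)) + 4169)*(-16445 - 19176) = ((12 - 2) + 4169)*(-16445 - 19176) = (10 + 4169)*(-35621) = 4179*(-35621) = -148860159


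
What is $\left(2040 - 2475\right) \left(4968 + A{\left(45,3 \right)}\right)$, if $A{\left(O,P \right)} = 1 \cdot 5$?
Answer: $-2163255$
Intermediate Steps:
$A{\left(O,P \right)} = 5$
$\left(2040 - 2475\right) \left(4968 + A{\left(45,3 \right)}\right) = \left(2040 - 2475\right) \left(4968 + 5\right) = \left(-435\right) 4973 = -2163255$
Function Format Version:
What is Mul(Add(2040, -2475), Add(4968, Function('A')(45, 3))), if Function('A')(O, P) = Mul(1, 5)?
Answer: -2163255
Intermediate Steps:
Function('A')(O, P) = 5
Mul(Add(2040, -2475), Add(4968, Function('A')(45, 3))) = Mul(Add(2040, -2475), Add(4968, 5)) = Mul(-435, 4973) = -2163255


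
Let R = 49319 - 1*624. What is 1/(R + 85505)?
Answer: 1/134200 ≈ 7.4516e-6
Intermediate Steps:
R = 48695 (R = 49319 - 624 = 48695)
1/(R + 85505) = 1/(48695 + 85505) = 1/134200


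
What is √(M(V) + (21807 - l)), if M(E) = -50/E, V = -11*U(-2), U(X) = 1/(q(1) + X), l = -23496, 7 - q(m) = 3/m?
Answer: √5482763/11 ≈ 212.87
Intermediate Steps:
q(m) = 7 - 3/m
U(X) = 1/(4 + X) (U(X) = 1/((7 - 3/1) + X) = 1/((7 - 3*1) + X) = 1/((7 - 3) + X) = 1/(4 + X))
V = -11/2 (V = -11/(4 - 2) = -11/2 ≈ -5.5000)
√(M(V) + (21807 - l)) = √(-50/(-11/2) + (21807 - 1*(-23496))) = √(-50*(-2/11) + (21807 + 23496)) = √(100/11 + 45303) = √(498433/11) = √5482763/11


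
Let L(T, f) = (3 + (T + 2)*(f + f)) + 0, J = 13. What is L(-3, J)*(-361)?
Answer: 8303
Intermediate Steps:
L(T, f) = 3 + 2*f*(2 + T) (L(T, f) = (3 + (2 + T)*(2*f)) + 0 = (3 + 2*f*(2 + T)) + 0 = 3 + 2*f*(2 + T))
L(-3, J)*(-361) = (3 + 4*13 + 2*(-3)*13)*(-361) = (3 + 52 - 78)*(-361) = -23*(-361) = 8303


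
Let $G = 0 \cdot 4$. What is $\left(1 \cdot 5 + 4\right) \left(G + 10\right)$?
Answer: $90$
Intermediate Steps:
$G = 0$
$\left(1 \cdot 5 + 4\right) \left(G + 10\right) = \left(1 \cdot 5 + 4\right) \left(0 + 10\right) = \left(5 + 4\right) 10 = 9 \cdot 10 = 90$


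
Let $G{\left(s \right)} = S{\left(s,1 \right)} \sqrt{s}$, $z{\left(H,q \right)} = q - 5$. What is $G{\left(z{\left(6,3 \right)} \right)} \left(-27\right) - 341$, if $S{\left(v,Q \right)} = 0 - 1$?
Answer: $-341 + 27 i \sqrt{2} \approx -341.0 + 38.184 i$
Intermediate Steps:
$S{\left(v,Q \right)} = -1$
$z{\left(H,q \right)} = -5 + q$ ($z{\left(H,q \right)} = q - 5 = -5 + q$)
$G{\left(s \right)} = - \sqrt{s}$
$G{\left(z{\left(6,3 \right)} \right)} \left(-27\right) - 341 = - \sqrt{-5 + 3} \left(-27\right) - 341 = - \sqrt{-2} \left(-27\right) - 341 = - i \sqrt{2} \left(-27\right) - 341 = 27 i \sqrt{2} - 341 = -341 + 27 i \sqrt{2}$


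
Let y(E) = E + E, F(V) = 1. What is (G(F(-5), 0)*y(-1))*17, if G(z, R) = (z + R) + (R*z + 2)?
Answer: -102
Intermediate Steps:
G(z, R) = 2 + R + z + R*z (G(z, R) = (R + z) + (2 + R*z) = 2 + R + z + R*z)
y(E) = 2*E
(G(F(-5), 0)*y(-1))*17 = ((2 + 0 + 1 + 0*1)*(2*(-1)))*17 = ((2 + 0 + 1 + 0)*(-2))*17 = (3*(-2))*17 = -6*17 = -102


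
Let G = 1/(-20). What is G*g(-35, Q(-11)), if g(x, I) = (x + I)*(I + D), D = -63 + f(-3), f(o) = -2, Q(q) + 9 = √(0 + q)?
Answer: -649/4 + 59*I*√11/10 ≈ -162.25 + 19.568*I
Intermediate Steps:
Q(q) = -9 + √q (Q(q) = -9 + √(0 + q) = -9 + √q)
D = -65 (D = -63 - 2 = -65)
g(x, I) = (-65 + I)*(I + x) (g(x, I) = (x + I)*(I - 65) = (I + x)*(-65 + I) = (-65 + I)*(I + x))
G = -1/20 ≈ -0.050000
G*g(-35, Q(-11)) = -((-9 + √(-11))² - 65*(-9 + √(-11)) - 65*(-35) + (-9 + √(-11))*(-35))/20 = -((-9 + I*√11)² - 65*(-9 + I*√11) + 2275 + (-9 + I*√11)*(-35))/20 = -((-9 + I*√11)² + (585 - 65*I*√11) + 2275 + (315 - 35*I*√11))/20 = -(3175 + (-9 + I*√11)² - 100*I*√11)/20 = -635/4 - (-9 + I*√11)²/20 + 5*I*√11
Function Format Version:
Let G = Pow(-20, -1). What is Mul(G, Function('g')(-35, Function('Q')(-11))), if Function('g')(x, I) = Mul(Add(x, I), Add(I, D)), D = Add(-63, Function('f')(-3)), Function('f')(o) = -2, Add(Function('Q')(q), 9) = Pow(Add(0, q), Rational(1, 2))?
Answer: Add(Rational(-649, 4), Mul(Rational(59, 10), I, Pow(11, Rational(1, 2)))) ≈ Add(-162.25, Mul(19.568, I))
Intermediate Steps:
Function('Q')(q) = Add(-9, Pow(q, Rational(1, 2))) (Function('Q')(q) = Add(-9, Pow(Add(0, q), Rational(1, 2))) = Add(-9, Pow(q, Rational(1, 2))))
D = -65 (D = Add(-63, -2) = -65)
Function('g')(x, I) = Mul(Add(-65, I), Add(I, x)) (Function('g')(x, I) = Mul(Add(x, I), Add(I, -65)) = Mul(Add(I, x), Add(-65, I)) = Mul(Add(-65, I), Add(I, x)))
G = Rational(-1, 20) ≈ -0.050000
Mul(G, Function('g')(-35, Function('Q')(-11))) = Mul(Rational(-1, 20), Add(Pow(Add(-9, Pow(-11, Rational(1, 2))), 2), Mul(-65, Add(-9, Pow(-11, Rational(1, 2)))), Mul(-65, -35), Mul(Add(-9, Pow(-11, Rational(1, 2))), -35))) = Mul(Rational(-1, 20), Add(Pow(Add(-9, Mul(I, Pow(11, Rational(1, 2)))), 2), Mul(-65, Add(-9, Mul(I, Pow(11, Rational(1, 2))))), 2275, Mul(Add(-9, Mul(I, Pow(11, Rational(1, 2)))), -35))) = Mul(Rational(-1, 20), Add(Pow(Add(-9, Mul(I, Pow(11, Rational(1, 2)))), 2), Add(585, Mul(-65, I, Pow(11, Rational(1, 2)))), 2275, Add(315, Mul(-35, I, Pow(11, Rational(1, 2)))))) = Mul(Rational(-1, 20), Add(3175, Pow(Add(-9, Mul(I, Pow(11, Rational(1, 2)))), 2), Mul(-100, I, Pow(11, Rational(1, 2))))) = Add(Rational(-635, 4), Mul(Rational(-1, 20), Pow(Add(-9, Mul(I, Pow(11, Rational(1, 2)))), 2)), Mul(5, I, Pow(11, Rational(1, 2))))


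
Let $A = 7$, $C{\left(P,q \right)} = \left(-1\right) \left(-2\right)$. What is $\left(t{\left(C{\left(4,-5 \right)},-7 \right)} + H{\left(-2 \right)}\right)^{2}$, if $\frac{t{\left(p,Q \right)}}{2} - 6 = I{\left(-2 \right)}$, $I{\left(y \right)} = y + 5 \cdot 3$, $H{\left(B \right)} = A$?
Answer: $2025$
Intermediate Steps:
$C{\left(P,q \right)} = 2$
$H{\left(B \right)} = 7$
$I{\left(y \right)} = 15 + y$ ($I{\left(y \right)} = y + 15 = 15 + y$)
$t{\left(p,Q \right)} = 38$ ($t{\left(p,Q \right)} = 12 + 2 \left(15 - 2\right) = 12 + 2 \cdot 13 = 12 + 26 = 38$)
$\left(t{\left(C{\left(4,-5 \right)},-7 \right)} + H{\left(-2 \right)}\right)^{2} = \left(38 + 7\right)^{2} = 45^{2} = 2025$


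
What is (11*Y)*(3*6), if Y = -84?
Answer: -16632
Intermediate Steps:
(11*Y)*(3*6) = (11*(-84))*(3*6) = -924*18 = -16632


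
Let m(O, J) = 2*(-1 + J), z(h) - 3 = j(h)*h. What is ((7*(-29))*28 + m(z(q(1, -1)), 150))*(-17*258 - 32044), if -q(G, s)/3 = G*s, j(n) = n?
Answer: 196211980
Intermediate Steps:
q(G, s) = -3*G*s
z(h) = 3 + h² (z(h) = 3 + h*h = 3 + h²)
m(O, J) = -2 + 2*J
((7*(-29))*28 + m(z(q(1, -1)), 150))*(-17*258 - 32044) = ((7*(-29))*28 + (-2 + 2*150))*(-17*258 - 32044) = (-203*28 + (-2 + 300))*(-4386 - 32044) = (-5684 + 298)*(-36430) = -5386*(-36430) = 196211980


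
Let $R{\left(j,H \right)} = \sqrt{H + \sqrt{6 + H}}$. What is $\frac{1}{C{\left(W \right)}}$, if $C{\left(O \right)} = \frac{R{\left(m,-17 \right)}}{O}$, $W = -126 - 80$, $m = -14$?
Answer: $- \frac{206}{\sqrt{-17 + i \sqrt{11}}} \approx -4.7611 + 49.268 i$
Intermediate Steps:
$W = -206$ ($W = -126 - 80 = -206$)
$C{\left(O \right)} = \frac{\sqrt{-17 + i \sqrt{11}}}{O}$ ($C{\left(O \right)} = \frac{\sqrt{-17 + \sqrt{6 - 17}}}{O} = \frac{\sqrt{-17 + \sqrt{-11}}}{O} = \frac{\sqrt{-17 + i \sqrt{11}}}{O}$)
$\frac{1}{C{\left(W \right)}} = \frac{1}{\frac{1}{-206} \sqrt{-17 + i \sqrt{11}}} = \frac{1}{\left(- \frac{1}{206}\right) \sqrt{-17 + i \sqrt{11}}} = - \frac{206}{\sqrt{-17 + i \sqrt{11}}}$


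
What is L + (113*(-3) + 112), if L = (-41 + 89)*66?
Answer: 2941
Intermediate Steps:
L = 3168 (L = 48*66 = 3168)
L + (113*(-3) + 112) = 3168 + (113*(-3) + 112) = 3168 + (-339 + 112) = 3168 - 227 = 2941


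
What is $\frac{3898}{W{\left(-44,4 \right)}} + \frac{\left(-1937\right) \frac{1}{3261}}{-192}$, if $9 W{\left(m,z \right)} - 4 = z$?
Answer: $\frac{2745659585}{626112} \approx 4385.3$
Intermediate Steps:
$W{\left(m,z \right)} = \frac{4}{9} + \frac{z}{9}$
$\frac{3898}{W{\left(-44,4 \right)}} + \frac{\left(-1937\right) \frac{1}{3261}}{-192} = \frac{3898}{\frac{4}{9} + \frac{1}{9} \cdot 4} + \frac{\left(-1937\right) \frac{1}{3261}}{-192} = \frac{3898}{\frac{4}{9} + \frac{4}{9}} + \left(-1937\right) \frac{1}{3261} \left(- \frac{1}{192}\right) = \frac{3898}{\frac{8}{9}} - - \frac{1937}{626112} = 3898 \cdot \frac{9}{8} + \frac{1937}{626112} = \frac{17541}{4} + \frac{1937}{626112} = \frac{2745659585}{626112}$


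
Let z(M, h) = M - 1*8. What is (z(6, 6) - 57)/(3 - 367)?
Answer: 59/364 ≈ 0.16209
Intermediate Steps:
z(M, h) = -8 + M (z(M, h) = M - 8 = -8 + M)
(z(6, 6) - 57)/(3 - 367) = ((-8 + 6) - 57)/(3 - 367) = (-2 - 57)/(-364) = -59*(-1/364) = 59/364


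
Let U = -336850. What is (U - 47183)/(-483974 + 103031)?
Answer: 128011/126981 ≈ 1.0081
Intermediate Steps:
(U - 47183)/(-483974 + 103031) = (-336850 - 47183)/(-483974 + 103031) = -384033/(-380943) = -384033*(-1/380943) = 128011/126981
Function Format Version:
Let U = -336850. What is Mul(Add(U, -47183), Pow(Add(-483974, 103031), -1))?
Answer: Rational(128011, 126981) ≈ 1.0081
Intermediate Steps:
Mul(Add(U, -47183), Pow(Add(-483974, 103031), -1)) = Mul(Add(-336850, -47183), Pow(Add(-483974, 103031), -1)) = Mul(-384033, Pow(-380943, -1)) = Mul(-384033, Rational(-1, 380943)) = Rational(128011, 126981)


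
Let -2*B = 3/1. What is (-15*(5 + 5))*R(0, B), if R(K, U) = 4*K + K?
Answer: 0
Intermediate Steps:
B = -3/2 (B = -3/(2*1) = -3/2 ≈ -1.5000)
R(K, U) = 5*K
(-15*(5 + 5))*R(0, B) = (-15*(5 + 5))*(5*0) = -15*10*0 = -150*0 = 0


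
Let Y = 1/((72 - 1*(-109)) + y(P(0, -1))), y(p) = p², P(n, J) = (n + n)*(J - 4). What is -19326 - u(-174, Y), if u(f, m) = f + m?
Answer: -3466513/181 ≈ -19152.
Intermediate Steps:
P(n, J) = 2*n*(-4 + J) (P(n, J) = (2*n)*(-4 + J) = 2*n*(-4 + J))
Y = 1/181 (Y = 1/((72 - 1*(-109)) + (2*0*(-4 - 1))²) = 1/((72 + 109) + (2*0*(-5))²) = 1/(181 + 0²) = 1/(181 + 0) = 1/181 ≈ 0.0055249)
-19326 - u(-174, Y) = -19326 - (-174 + 1/181) = -19326 - 1*(-31493/181) = -19326 + 31493/181 = -3466513/181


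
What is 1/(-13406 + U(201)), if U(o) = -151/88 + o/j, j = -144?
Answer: -528/7080011 ≈ -7.4576e-5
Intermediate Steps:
U(o) = -151/88 - o/144 (U(o) = -151/88 + o/(-144) = -151*1/88 + o*(-1/144) = -151/88 - o/144)
1/(-13406 + U(201)) = 1/(-13406 + (-151/88 - 1/144*201)) = 1/(-13406 + (-151/88 - 67/48)) = 1/(-13406 - 1643/528) = 1/(-7080011/528) = -528/7080011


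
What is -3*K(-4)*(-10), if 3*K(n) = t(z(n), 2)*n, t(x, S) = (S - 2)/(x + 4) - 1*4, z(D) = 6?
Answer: 160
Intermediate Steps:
t(x, S) = -4 + (-2 + S)/(4 + x) (t(x, S) = (-2 + S)/(4 + x) - 4 = -4 + (-2 + S)/(4 + x))
K(n) = -4*n/3 (K(n) = (((-18 + 2 - 4*6)/(4 + 6))*n)/3 = (((-18 + 2 - 24)/10)*n)/3 = (((⅒)*(-40))*n)/3 = (-4*n)/3 = -4*n/3)
-3*K(-4)*(-10) = -(-4)*(-4)*(-10) = -3*16/3*(-10) = -16*(-10) = 160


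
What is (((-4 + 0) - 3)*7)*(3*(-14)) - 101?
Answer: 1957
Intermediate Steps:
(((-4 + 0) - 3)*7)*(3*(-14)) - 101 = ((-4 - 3)*7)*(-42) - 101 = -7*7*(-42) - 101 = -49*(-42) - 101 = 2058 - 101 = 1957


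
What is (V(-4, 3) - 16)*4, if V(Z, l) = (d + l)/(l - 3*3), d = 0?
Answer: -66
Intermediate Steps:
V(Z, l) = l/(-9 + l) (V(Z, l) = (0 + l)/(l - 3*3) = l/(l - 9) = l/(-9 + l))
(V(-4, 3) - 16)*4 = (3/(-9 + 3) - 16)*4 = (3/(-6) - 16)*4 = (3*(-⅙) - 16)*4 = (-½ - 16)*4 = -33/2*4 = -66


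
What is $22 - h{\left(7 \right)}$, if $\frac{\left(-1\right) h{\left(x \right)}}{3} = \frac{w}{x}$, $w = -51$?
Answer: $\frac{1}{7} \approx 0.14286$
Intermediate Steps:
$h{\left(x \right)} = \frac{153}{x}$ ($h{\left(x \right)} = - 3 \left(- \frac{51}{x}\right) = \frac{153}{x}$)
$22 - h{\left(7 \right)} = 22 - \frac{153}{7} = \frac{1}{7}$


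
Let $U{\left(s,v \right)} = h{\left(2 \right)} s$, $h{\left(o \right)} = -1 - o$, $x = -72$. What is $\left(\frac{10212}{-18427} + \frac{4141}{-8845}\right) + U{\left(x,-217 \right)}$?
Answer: $\frac{35038520693}{162986815} \approx 214.98$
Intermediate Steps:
$U{\left(s,v \right)} = - 3 s$ ($U{\left(s,v \right)} = \left(-1 - 2\right) s = - 3 s$)
$\left(\frac{10212}{-18427} + \frac{4141}{-8845}\right) + U{\left(x,-217 \right)} = \left(\frac{10212}{-18427} + \frac{4141}{-8845}\right) - -216 = \left(10212 \left(- \frac{1}{18427}\right) + 4141 \left(- \frac{1}{8845}\right)\right) + 216 = \left(- \frac{10212}{18427} - \frac{4141}{8845}\right) + 216 = - \frac{166631347}{162986815} + 216 = \frac{35038520693}{162986815}$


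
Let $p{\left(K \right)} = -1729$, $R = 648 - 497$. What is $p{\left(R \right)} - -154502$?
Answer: $152773$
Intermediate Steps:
$R = 151$
$p{\left(R \right)} - -154502 = -1729 - -154502 = -1729 + 154502 = 152773$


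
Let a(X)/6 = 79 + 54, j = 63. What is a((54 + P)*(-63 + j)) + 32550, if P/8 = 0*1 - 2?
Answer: 33348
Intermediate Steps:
P = -16 (P = 8*(0*1 - 2) = 8*(0 - 2) = 8*(-2) = -16)
a(X) = 798 (a(X) = 6*(79 + 54) = 6*133 = 798)
a((54 + P)*(-63 + j)) + 32550 = 798 + 32550 = 33348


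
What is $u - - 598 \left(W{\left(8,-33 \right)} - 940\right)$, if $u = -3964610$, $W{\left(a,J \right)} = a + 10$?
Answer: $-4515966$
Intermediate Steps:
$W{\left(a,J \right)} = 10 + a$
$u - - 598 \left(W{\left(8,-33 \right)} - 940\right) = -3964610 - - 598 \left(\left(10 + 8\right) - 940\right) = -3964610 - - 598 \left(18 - 940\right) = -3964610 - \left(-598\right) \left(-922\right) = -3964610 - 551356 = -4515966$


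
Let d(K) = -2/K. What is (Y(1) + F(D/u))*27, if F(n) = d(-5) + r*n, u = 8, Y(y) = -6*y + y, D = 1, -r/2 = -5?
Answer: -1809/20 ≈ -90.450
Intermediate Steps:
r = 10 (r = -2*(-5) = 10)
Y(y) = -5*y
F(n) = 2/5 + 10*n (F(n) = -2/(-5) + 10*n = -2*(-1/5) + 10*n = 2/5 + 10*n)
(Y(1) + F(D/u))*27 = (-5*1 + (2/5 + 10*(1/8)))*27 = (-5 + (2/5 + 10*(1*(1/8))))*27 = (-5 + (2/5 + 10*(1/8)))*27 = (-5 + (2/5 + 5/4))*27 = (-5 + 33/20)*27 = -67/20*27 = -1809/20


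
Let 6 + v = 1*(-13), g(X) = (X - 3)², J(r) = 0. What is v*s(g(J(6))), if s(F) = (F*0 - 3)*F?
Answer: 513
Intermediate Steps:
g(X) = (-3 + X)²
v = -19 (v = -6 + 1*(-13) = -6 - 13 = -19)
s(F) = -3*F (s(F) = (0 - 3)*F = -3*F)
v*s(g(J(6))) = -(-57)*(-3 + 0)² = -(-57)*(-3)² = -(-57)*9 = -19*(-27) = 513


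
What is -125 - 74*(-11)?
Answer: 689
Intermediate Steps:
-125 - 74*(-11) = -125 + 814 = 689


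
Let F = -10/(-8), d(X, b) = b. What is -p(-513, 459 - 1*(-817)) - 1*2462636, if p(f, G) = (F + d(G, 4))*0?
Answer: -2462636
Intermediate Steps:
F = 5/4 (F = -10*(-⅛) = 5/4 ≈ 1.2500)
p(f, G) = 0 (p(f, G) = (5/4 + 4)*0 = (21/4)*0 = 0)
-p(-513, 459 - 1*(-817)) - 1*2462636 = -1*0 - 1*2462636 = 0 - 2462636 = -2462636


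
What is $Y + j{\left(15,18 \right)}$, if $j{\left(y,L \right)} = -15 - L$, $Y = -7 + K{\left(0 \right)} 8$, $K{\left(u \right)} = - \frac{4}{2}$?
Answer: $-56$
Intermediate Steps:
$K{\left(u \right)} = -2$ ($K{\left(u \right)} = \left(-4\right) \frac{1}{2} = -2$)
$Y = -23$ ($Y = -7 - 16 = -23$)
$Y + j{\left(15,18 \right)} = -23 - 33 = -56$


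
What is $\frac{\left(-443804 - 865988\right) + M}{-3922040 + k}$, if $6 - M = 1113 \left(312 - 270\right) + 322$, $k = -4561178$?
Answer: $\frac{678427}{4241609} \approx 0.15995$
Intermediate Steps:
$M = -47062$ ($M = 6 - \left(1113 \left(312 - 270\right) + 322\right) = 6 - \left(1113 \cdot 42 + 322\right) = 6 - \left(46746 + 322\right) = 6 - 47068 = -47062$)
$\frac{\left(-443804 - 865988\right) + M}{-3922040 + k} = \frac{\left(-443804 - 865988\right) - 47062}{-3922040 - 4561178} = \frac{\left(-443804 - 865988\right) - 47062}{-8483218} = \left(-1309792 - 47062\right) \left(- \frac{1}{8483218}\right) = \left(-1356854\right) \left(- \frac{1}{8483218}\right) = \frac{678427}{4241609}$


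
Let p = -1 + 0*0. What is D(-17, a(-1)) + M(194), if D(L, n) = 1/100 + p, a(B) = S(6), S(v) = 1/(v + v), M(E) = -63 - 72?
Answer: -13599/100 ≈ -135.99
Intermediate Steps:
M(E) = -135
S(v) = 1/(2*v)
p = -1 (p = -1 + 0 = -1)
a(B) = 1/12 (a(B) = (½)/6 = (½)*(⅙) = 1/12)
D(L, n) = -99/100 (D(L, n) = 1/100 - 1 = -99/100)
D(-17, a(-1)) + M(194) = -99/100 - 135 = -13599/100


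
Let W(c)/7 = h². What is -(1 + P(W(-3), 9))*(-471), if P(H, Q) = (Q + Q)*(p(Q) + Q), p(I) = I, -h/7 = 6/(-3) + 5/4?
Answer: 153075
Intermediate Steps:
h = 21/4 (h = -7*(6/(-3) + 5/4) = -7*(6*(-⅓) + 5*(¼)) = -7*(-2 + 5/4) = -7*(-¾) = 21/4 ≈ 5.2500)
W(c) = 3087/16 (W(c) = 7*(21/4)² = 7*(441/16) = 3087/16)
P(H, Q) = 4*Q² (P(H, Q) = (Q + Q)*(Q + Q) = (2*Q)*(2*Q) = 4*Q²)
-(1 + P(W(-3), 9))*(-471) = -(1 + 4*9²)*(-471) = -(1 + 4*81)*(-471) = -(1 + 324)*(-471) = -325*(-471) = -1*(-153075) = 153075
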